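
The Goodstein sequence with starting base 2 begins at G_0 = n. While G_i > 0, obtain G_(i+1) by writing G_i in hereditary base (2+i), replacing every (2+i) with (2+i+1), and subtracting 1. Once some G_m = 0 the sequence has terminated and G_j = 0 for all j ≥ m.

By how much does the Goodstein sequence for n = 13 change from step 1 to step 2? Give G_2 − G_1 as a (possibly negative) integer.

1171

13 —HB2→ 2^(2 + 1) + 2^2 + 1 —bump→ 3^(3 + 1) + 3^3 + 1 = 109 —(−1)→ 108
108 —HB3→ 3^(3 + 1) + 3^3 —bump→ 4^(4 + 1) + 4^4 = 1280 —(−1)→ 1279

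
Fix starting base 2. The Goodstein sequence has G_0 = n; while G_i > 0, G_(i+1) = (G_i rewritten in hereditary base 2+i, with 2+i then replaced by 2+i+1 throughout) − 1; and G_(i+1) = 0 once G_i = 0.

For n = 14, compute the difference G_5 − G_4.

base 2: 14 = 2^(2 + 1) + 2^2 + 2; at 3: 3^(3 + 1) + 3^3 + 3 = 111; next = 110
base 3: 110 = 3^(3 + 1) + 3^3 + 2; at 4: 4^(4 + 1) + 4^4 + 2 = 1282; next = 1281
base 4: 1281 = 4^(4 + 1) + 4^4 + 1; at 5: 5^(5 + 1) + 5^5 + 1 = 18751; next = 18750
base 5: 18750 = 5^(5 + 1) + 5^5; at 6: 6^(6 + 1) + 6^6 = 326592; next = 326591
base 6: 326591 = 6^(6 + 1) + 5·6^5 + 5·6^4 + 5·6^3 + 5·6^2 + 5·6 + 5; at 7: 7^(7 + 1) + 5·7^5 + 5·7^4 + 5·7^3 + 5·7^2 + 5·7 + 5 = 5862841; next = 5862840

5536249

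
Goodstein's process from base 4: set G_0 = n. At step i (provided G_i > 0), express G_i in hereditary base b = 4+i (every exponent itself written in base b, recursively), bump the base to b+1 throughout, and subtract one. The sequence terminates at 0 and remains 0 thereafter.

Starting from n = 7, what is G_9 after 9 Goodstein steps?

(0) 7|_4 = 4 + 3 ↦ 5 + 3|_5 = 8 ⇒ 7
(1) 7|_5 = 5 + 2 ↦ 6 + 2|_6 = 8 ⇒ 7
(2) 7|_6 = 6 + 1 ↦ 7 + 1|_7 = 8 ⇒ 7
(3) 7|_7 = 7 ↦ 8|_8 = 8 ⇒ 7
(4) 7|_8 = 7 ↦ 7|_9 = 7 ⇒ 6
(5) 6|_9 = 6 ↦ 6|_10 = 6 ⇒ 5
(6) 5|_10 = 5 ↦ 5|_11 = 5 ⇒ 4
(7) 4|_11 = 4 ↦ 4|_12 = 4 ⇒ 3
(8) 3|_12 = 3 ↦ 3|_13 = 3 ⇒ 2

2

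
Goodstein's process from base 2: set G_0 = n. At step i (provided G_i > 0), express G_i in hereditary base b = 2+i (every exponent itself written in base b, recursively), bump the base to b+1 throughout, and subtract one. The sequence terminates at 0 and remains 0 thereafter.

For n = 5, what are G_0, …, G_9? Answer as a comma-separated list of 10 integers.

[0] 5 ≡ 2^2 + 1 (base 2). Lift 3: 28. −1: 27.
[1] 27 ≡ 3^3 (base 3). Lift 4: 256. −1: 255.
[2] 255 ≡ 3·4^3 + 3·4^2 + 3·4 + 3 (base 4). Lift 5: 468. −1: 467.
[3] 467 ≡ 3·5^3 + 3·5^2 + 3·5 + 2 (base 5). Lift 6: 776. −1: 775.
[4] 775 ≡ 3·6^3 + 3·6^2 + 3·6 + 1 (base 6). Lift 7: 1198. −1: 1197.
[5] 1197 ≡ 3·7^3 + 3·7^2 + 3·7 (base 7). Lift 8: 1752. −1: 1751.
[6] 1751 ≡ 3·8^3 + 3·8^2 + 2·8 + 7 (base 8). Lift 9: 2455. −1: 2454.
[7] 2454 ≡ 3·9^3 + 3·9^2 + 2·9 + 6 (base 9). Lift 10: 3326. −1: 3325.
[8] 3325 ≡ 3·10^3 + 3·10^2 + 2·10 + 5 (base 10). Lift 11: 4383. −1: 4382.

5, 27, 255, 467, 775, 1197, 1751, 2454, 3325, 4382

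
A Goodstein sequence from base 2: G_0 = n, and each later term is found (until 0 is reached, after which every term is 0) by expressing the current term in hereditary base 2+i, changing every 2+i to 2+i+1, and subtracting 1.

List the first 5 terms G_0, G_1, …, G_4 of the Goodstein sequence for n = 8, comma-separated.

8, 80, 553, 6310, 93395

base 2: 8 = 2^(2 + 1); at 3: 3^(3 + 1) = 81; next = 80
base 3: 80 = 2·3^3 + 2·3^2 + 2·3 + 2; at 4: 2·4^4 + 2·4^2 + 2·4 + 2 = 554; next = 553
base 4: 553 = 2·4^4 + 2·4^2 + 2·4 + 1; at 5: 2·5^5 + 2·5^2 + 2·5 + 1 = 6311; next = 6310
base 5: 6310 = 2·5^5 + 2·5^2 + 2·5; at 6: 2·6^6 + 2·6^2 + 2·6 = 93396; next = 93395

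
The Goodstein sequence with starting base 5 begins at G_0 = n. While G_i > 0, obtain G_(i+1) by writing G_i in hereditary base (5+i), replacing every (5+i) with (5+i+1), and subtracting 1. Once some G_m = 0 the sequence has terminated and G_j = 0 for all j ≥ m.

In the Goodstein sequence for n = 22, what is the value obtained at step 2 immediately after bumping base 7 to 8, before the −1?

32

[0] 22 ≡ 4·5 + 2 (base 5). Lift 6: 26. −1: 25.
[1] 25 ≡ 4·6 + 1 (base 6). Lift 7: 29. −1: 28.
[2] 28 ≡ 4·7 (base 7). Lift 8: 32. −1: 31.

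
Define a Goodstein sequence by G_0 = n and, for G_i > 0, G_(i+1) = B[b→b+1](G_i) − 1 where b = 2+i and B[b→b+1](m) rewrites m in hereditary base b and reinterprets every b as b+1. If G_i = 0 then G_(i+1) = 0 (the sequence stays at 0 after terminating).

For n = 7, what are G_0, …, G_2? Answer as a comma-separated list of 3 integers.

7, 30, 259

G_0 = 7. HB_2(7) = 2^2 + 2 + 1. Bump = 31. G_1 = 30.
G_1 = 30. HB_3(30) = 3^3 + 3. Bump = 260. G_2 = 259.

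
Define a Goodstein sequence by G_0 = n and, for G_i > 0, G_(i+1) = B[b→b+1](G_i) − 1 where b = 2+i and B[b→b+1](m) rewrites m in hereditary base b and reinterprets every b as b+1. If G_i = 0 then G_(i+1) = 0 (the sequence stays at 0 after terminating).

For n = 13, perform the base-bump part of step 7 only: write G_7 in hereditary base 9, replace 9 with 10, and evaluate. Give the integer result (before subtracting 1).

100000003326

base 2: 13 = 2^(2 + 1) + 2^2 + 1; at 3: 3^(3 + 1) + 3^3 + 1 = 109; next = 108
base 3: 108 = 3^(3 + 1) + 3^3; at 4: 4^(4 + 1) + 4^4 = 1280; next = 1279
base 4: 1279 = 4^(4 + 1) + 3·4^3 + 3·4^2 + 3·4 + 3; at 5: 5^(5 + 1) + 3·5^3 + 3·5^2 + 3·5 + 3 = 16093; next = 16092
base 5: 16092 = 5^(5 + 1) + 3·5^3 + 3·5^2 + 3·5 + 2; at 6: 6^(6 + 1) + 3·6^3 + 3·6^2 + 3·6 + 2 = 280712; next = 280711
base 6: 280711 = 6^(6 + 1) + 3·6^3 + 3·6^2 + 3·6 + 1; at 7: 7^(7 + 1) + 3·7^3 + 3·7^2 + 3·7 + 1 = 5765999; next = 5765998
base 7: 5765998 = 7^(7 + 1) + 3·7^3 + 3·7^2 + 3·7; at 8: 8^(8 + 1) + 3·8^3 + 3·8^2 + 3·8 = 134219480; next = 134219479
base 8: 134219479 = 8^(8 + 1) + 3·8^3 + 3·8^2 + 2·8 + 7; at 9: 9^(9 + 1) + 3·9^3 + 3·9^2 + 2·9 + 7 = 3486786856; next = 3486786855
base 9: 3486786855 = 9^(9 + 1) + 3·9^3 + 3·9^2 + 2·9 + 6; at 10: 10^(10 + 1) + 3·10^3 + 3·10^2 + 2·10 + 6 = 100000003326; next = 100000003325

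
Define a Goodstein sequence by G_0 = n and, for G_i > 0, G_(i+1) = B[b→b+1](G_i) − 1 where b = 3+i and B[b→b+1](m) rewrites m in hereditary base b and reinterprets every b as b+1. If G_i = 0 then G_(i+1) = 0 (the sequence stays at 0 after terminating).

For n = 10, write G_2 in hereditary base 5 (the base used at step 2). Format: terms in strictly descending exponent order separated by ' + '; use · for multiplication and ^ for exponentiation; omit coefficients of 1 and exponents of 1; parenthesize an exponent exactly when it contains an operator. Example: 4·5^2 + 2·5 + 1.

4·5 + 4

step 0: 10 = 3^2 + 1; sub 4 for 3: 4^2 + 1; = 17; G_1 = 17−1 = 16
step 1: 16 = 4^2; sub 5 for 4: 5^2; = 25; G_2 = 25−1 = 24
step 2: 24 = 4·5 + 4; sub 6 for 5: 4·6 + 4; = 28; G_3 = 28−1 = 27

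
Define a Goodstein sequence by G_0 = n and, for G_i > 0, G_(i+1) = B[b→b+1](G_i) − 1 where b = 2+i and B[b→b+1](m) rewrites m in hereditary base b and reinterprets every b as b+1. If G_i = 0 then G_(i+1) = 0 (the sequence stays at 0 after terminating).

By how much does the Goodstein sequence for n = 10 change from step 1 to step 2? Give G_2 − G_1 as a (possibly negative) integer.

942

G_0=10  [base 2] 2^(2 + 1) + 2  →[2↦3]→  3^(3 + 1) + 3 = 84  −1 ⇒ G_1=83
G_1=83  [base 3] 3^(3 + 1) + 2  →[3↦4]→  4^(4 + 1) + 2 = 1026  −1 ⇒ G_2=1025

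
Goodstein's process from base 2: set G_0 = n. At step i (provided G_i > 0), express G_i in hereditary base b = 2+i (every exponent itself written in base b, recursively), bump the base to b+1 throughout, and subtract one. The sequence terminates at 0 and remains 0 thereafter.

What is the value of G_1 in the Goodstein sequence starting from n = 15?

G_0 = 15. HB_2(15) = 2^(2 + 1) + 2^2 + 2 + 1. Bump = 112. G_1 = 111.
G_1 = 111. HB_3(111) = 3^(3 + 1) + 3^3 + 3. Bump = 1284. G_2 = 1283.

111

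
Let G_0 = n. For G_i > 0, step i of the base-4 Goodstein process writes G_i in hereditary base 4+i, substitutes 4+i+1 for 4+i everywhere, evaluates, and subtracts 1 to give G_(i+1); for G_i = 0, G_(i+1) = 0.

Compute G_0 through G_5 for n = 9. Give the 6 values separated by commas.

9, 10, 11, 11, 11, 11

9 —HB4→ 2·4 + 1 —bump→ 2·5 + 1 = 11 —(−1)→ 10
10 —HB5→ 2·5 —bump→ 2·6 = 12 —(−1)→ 11
11 —HB6→ 6 + 5 —bump→ 7 + 5 = 12 —(−1)→ 11
11 —HB7→ 7 + 4 —bump→ 8 + 4 = 12 —(−1)→ 11
11 —HB8→ 8 + 3 —bump→ 9 + 3 = 12 —(−1)→ 11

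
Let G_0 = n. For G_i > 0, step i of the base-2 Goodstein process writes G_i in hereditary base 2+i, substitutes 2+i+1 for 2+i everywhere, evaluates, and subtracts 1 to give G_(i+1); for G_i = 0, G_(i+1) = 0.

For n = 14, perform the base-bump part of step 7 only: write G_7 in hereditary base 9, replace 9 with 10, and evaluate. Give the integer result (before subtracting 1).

(0) 14|_2 = 2^(2 + 1) + 2^2 + 2 ↦ 3^(3 + 1) + 3^3 + 3|_3 = 111 ⇒ 110
(1) 110|_3 = 3^(3 + 1) + 3^3 + 2 ↦ 4^(4 + 1) + 4^4 + 2|_4 = 1282 ⇒ 1281
(2) 1281|_4 = 4^(4 + 1) + 4^4 + 1 ↦ 5^(5 + 1) + 5^5 + 1|_5 = 18751 ⇒ 18750
(3) 18750|_5 = 5^(5 + 1) + 5^5 ↦ 6^(6 + 1) + 6^6|_6 = 326592 ⇒ 326591
(4) 326591|_6 = 6^(6 + 1) + 5·6^5 + 5·6^4 + 5·6^3 + 5·6^2 + 5·6 + 5 ↦ 7^(7 + 1) + 5·7^5 + 5·7^4 + 5·7^3 + 5·7^2 + 5·7 + 5|_7 = 5862841 ⇒ 5862840
(5) 5862840|_7 = 7^(7 + 1) + 5·7^5 + 5·7^4 + 5·7^3 + 5·7^2 + 5·7 + 4 ↦ 8^(8 + 1) + 5·8^5 + 5·8^4 + 5·8^3 + 5·8^2 + 5·8 + 4|_8 = 134404972 ⇒ 134404971
(6) 134404971|_8 = 8^(8 + 1) + 5·8^5 + 5·8^4 + 5·8^3 + 5·8^2 + 5·8 + 3 ↦ 9^(9 + 1) + 5·9^5 + 5·9^4 + 5·9^3 + 5·9^2 + 5·9 + 3|_9 = 3487116549 ⇒ 3487116548
(7) 3487116548|_9 = 9^(9 + 1) + 5·9^5 + 5·9^4 + 5·9^3 + 5·9^2 + 5·9 + 2 ↦ 10^(10 + 1) + 5·10^5 + 5·10^4 + 5·10^3 + 5·10^2 + 5·10 + 2|_10 = 100000555552 ⇒ 100000555551

100000555552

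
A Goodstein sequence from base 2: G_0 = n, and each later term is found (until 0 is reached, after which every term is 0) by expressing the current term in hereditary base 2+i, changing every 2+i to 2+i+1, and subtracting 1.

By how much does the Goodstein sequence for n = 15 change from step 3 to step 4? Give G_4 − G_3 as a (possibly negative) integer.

307841

G_0 = 15. HB_2(15) = 2^(2 + 1) + 2^2 + 2 + 1. Bump = 112. G_1 = 111.
G_1 = 111. HB_3(111) = 3^(3 + 1) + 3^3 + 3. Bump = 1284. G_2 = 1283.
G_2 = 1283. HB_4(1283) = 4^(4 + 1) + 4^4 + 3. Bump = 18753. G_3 = 18752.
G_3 = 18752. HB_5(18752) = 5^(5 + 1) + 5^5 + 2. Bump = 326594. G_4 = 326593.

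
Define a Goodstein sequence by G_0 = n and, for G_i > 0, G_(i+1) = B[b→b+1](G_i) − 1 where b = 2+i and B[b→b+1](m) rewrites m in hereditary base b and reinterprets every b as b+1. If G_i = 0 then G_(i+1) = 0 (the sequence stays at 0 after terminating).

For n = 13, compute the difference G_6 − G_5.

128453481

base 2: 13 = 2^(2 + 1) + 2^2 + 1; at 3: 3^(3 + 1) + 3^3 + 1 = 109; next = 108
base 3: 108 = 3^(3 + 1) + 3^3; at 4: 4^(4 + 1) + 4^4 = 1280; next = 1279
base 4: 1279 = 4^(4 + 1) + 3·4^3 + 3·4^2 + 3·4 + 3; at 5: 5^(5 + 1) + 3·5^3 + 3·5^2 + 3·5 + 3 = 16093; next = 16092
base 5: 16092 = 5^(5 + 1) + 3·5^3 + 3·5^2 + 3·5 + 2; at 6: 6^(6 + 1) + 3·6^3 + 3·6^2 + 3·6 + 2 = 280712; next = 280711
base 6: 280711 = 6^(6 + 1) + 3·6^3 + 3·6^2 + 3·6 + 1; at 7: 7^(7 + 1) + 3·7^3 + 3·7^2 + 3·7 + 1 = 5765999; next = 5765998
base 7: 5765998 = 7^(7 + 1) + 3·7^3 + 3·7^2 + 3·7; at 8: 8^(8 + 1) + 3·8^3 + 3·8^2 + 3·8 = 134219480; next = 134219479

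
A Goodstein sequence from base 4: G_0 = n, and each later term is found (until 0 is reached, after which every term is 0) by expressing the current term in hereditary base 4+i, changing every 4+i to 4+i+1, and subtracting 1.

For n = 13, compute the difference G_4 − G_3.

1

step 0: 13 = 3·4 + 1; sub 5 for 4: 3·5 + 1; = 16; G_1 = 16−1 = 15
step 1: 15 = 3·5; sub 6 for 5: 3·6; = 18; G_2 = 18−1 = 17
step 2: 17 = 2·6 + 5; sub 7 for 6: 2·7 + 5; = 19; G_3 = 19−1 = 18
step 3: 18 = 2·7 + 4; sub 8 for 7: 2·8 + 4; = 20; G_4 = 20−1 = 19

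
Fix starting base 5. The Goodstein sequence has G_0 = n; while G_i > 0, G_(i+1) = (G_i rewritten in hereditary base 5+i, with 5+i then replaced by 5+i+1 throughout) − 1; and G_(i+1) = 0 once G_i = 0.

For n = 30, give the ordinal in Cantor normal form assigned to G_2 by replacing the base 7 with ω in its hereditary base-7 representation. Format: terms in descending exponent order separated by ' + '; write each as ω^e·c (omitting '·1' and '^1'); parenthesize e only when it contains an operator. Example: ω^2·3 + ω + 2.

ω^2 + 4

G_0=30  [base 5] 5^2 + 5  →[5↦6]→  6^2 + 6 = 42  −1 ⇒ G_1=41
G_1=41  [base 6] 6^2 + 5  →[6↦7]→  7^2 + 5 = 54  −1 ⇒ G_2=53
G_2=53  [base 7] 7^2 + 4  →[7↦8]→  8^2 + 4 = 68  −1 ⇒ G_3=67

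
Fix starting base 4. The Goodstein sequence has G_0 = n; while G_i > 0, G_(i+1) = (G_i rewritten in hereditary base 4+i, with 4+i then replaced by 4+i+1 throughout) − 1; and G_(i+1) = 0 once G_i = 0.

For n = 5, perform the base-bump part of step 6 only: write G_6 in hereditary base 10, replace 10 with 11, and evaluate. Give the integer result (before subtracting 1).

1

i=0: 5 = 4 + 1 (b=4); 4→5: 5 + 1 = 6; 6−1 = 5
i=1: 5 = 5 (b=5); 5→6: 6 = 6; 6−1 = 5
i=2: 5 = 5 (b=6); 6→7: 5 = 5; 5−1 = 4
i=3: 4 = 4 (b=7); 7→8: 4 = 4; 4−1 = 3
i=4: 3 = 3 (b=8); 8→9: 3 = 3; 3−1 = 2
i=5: 2 = 2 (b=9); 9→10: 2 = 2; 2−1 = 1
i=6: 1 = 1 (b=10); 10→11: 1 = 1; 1−1 = 0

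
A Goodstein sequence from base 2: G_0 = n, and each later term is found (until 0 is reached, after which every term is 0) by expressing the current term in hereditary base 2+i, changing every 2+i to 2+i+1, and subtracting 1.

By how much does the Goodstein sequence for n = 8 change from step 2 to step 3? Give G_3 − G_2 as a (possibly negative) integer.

5757

8 —HB2→ 2^(2 + 1) —bump→ 3^(3 + 1) = 81 —(−1)→ 80
80 —HB3→ 2·3^3 + 2·3^2 + 2·3 + 2 —bump→ 2·4^4 + 2·4^2 + 2·4 + 2 = 554 —(−1)→ 553
553 —HB4→ 2·4^4 + 2·4^2 + 2·4 + 1 —bump→ 2·5^5 + 2·5^2 + 2·5 + 1 = 6311 —(−1)→ 6310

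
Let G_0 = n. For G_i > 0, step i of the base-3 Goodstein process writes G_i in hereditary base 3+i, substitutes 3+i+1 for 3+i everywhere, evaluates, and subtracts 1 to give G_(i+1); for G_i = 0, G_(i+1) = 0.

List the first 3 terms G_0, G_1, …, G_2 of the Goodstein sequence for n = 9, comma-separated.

(0) 9|_3 = 3^2 ↦ 4^2|_4 = 16 ⇒ 15
(1) 15|_4 = 3·4 + 3 ↦ 3·5 + 3|_5 = 18 ⇒ 17

9, 15, 17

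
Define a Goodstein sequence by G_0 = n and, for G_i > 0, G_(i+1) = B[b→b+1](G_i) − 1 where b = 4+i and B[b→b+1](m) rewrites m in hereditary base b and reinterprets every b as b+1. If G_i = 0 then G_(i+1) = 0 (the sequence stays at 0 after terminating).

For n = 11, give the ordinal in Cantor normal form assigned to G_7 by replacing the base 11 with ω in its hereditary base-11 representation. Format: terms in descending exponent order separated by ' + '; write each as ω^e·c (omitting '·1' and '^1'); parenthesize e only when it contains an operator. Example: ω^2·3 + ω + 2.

ω + 4

G_0=11  [base 4] 2·4 + 3  →[4↦5]→  2·5 + 3 = 13  −1 ⇒ G_1=12
G_1=12  [base 5] 2·5 + 2  →[5↦6]→  2·6 + 2 = 14  −1 ⇒ G_2=13
G_2=13  [base 6] 2·6 + 1  →[6↦7]→  2·7 + 1 = 15  −1 ⇒ G_3=14
G_3=14  [base 7] 2·7  →[7↦8]→  2·8 = 16  −1 ⇒ G_4=15
G_4=15  [base 8] 8 + 7  →[8↦9]→  9 + 7 = 16  −1 ⇒ G_5=15
G_5=15  [base 9] 9 + 6  →[9↦10]→  10 + 6 = 16  −1 ⇒ G_6=15
G_6=15  [base 10] 10 + 5  →[10↦11]→  11 + 5 = 16  −1 ⇒ G_7=15
G_7=15  [base 11] 11 + 4  →[11↦12]→  12 + 4 = 16  −1 ⇒ G_8=15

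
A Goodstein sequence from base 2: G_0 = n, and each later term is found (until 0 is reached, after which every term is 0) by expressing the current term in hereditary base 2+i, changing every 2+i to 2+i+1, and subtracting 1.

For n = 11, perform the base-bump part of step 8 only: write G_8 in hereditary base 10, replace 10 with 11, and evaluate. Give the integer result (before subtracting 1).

base 2: 11 = 2^(2 + 1) + 2 + 1; at 3: 3^(3 + 1) + 3 + 1 = 85; next = 84
base 3: 84 = 3^(3 + 1) + 3; at 4: 4^(4 + 1) + 4 = 1028; next = 1027
base 4: 1027 = 4^(4 + 1) + 3; at 5: 5^(5 + 1) + 3 = 15628; next = 15627
base 5: 15627 = 5^(5 + 1) + 2; at 6: 6^(6 + 1) + 2 = 279938; next = 279937
base 6: 279937 = 6^(6 + 1) + 1; at 7: 7^(7 + 1) + 1 = 5764802; next = 5764801
base 7: 5764801 = 7^(7 + 1); at 8: 8^(8 + 1) = 134217728; next = 134217727
base 8: 134217727 = 7·8^8 + 7·8^7 + 7·8^6 + 7·8^5 + 7·8^4 + 7·8^3 + 7·8^2 + 7·8 + 7; at 9: 7·9^9 + 7·9^7 + 7·9^6 + 7·9^5 + 7·9^4 + 7·9^3 + 7·9^2 + 7·9 + 7 = 2749609303; next = 2749609302
base 9: 2749609302 = 7·9^9 + 7·9^7 + 7·9^6 + 7·9^5 + 7·9^4 + 7·9^3 + 7·9^2 + 7·9 + 6; at 10: 7·10^10 + 7·10^7 + 7·10^6 + 7·10^5 + 7·10^4 + 7·10^3 + 7·10^2 + 7·10 + 6 = 70077777776; next = 70077777775
base 10: 70077777775 = 7·10^10 + 7·10^7 + 7·10^6 + 7·10^5 + 7·10^4 + 7·10^3 + 7·10^2 + 7·10 + 5; at 11: 7·11^11 + 7·11^7 + 7·11^6 + 7·11^5 + 7·11^4 + 7·11^3 + 7·11^2 + 7·11 + 5 = 1997331745491; next = 1997331745490

1997331745491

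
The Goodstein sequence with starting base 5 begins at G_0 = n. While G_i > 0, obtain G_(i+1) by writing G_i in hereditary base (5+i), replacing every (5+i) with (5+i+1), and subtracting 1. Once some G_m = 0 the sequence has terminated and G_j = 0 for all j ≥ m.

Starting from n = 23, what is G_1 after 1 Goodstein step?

i=0: 23 = 4·5 + 3 (b=5); 5→6: 4·6 + 3 = 27; 27−1 = 26
i=1: 26 = 4·6 + 2 (b=6); 6→7: 4·7 + 2 = 30; 30−1 = 29

26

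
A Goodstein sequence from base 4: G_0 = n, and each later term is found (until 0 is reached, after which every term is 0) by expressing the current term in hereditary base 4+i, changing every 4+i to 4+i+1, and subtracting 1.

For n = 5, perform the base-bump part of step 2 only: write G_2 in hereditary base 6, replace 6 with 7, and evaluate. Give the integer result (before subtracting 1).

5

i=0: 5 = 4 + 1 (b=4); 4→5: 5 + 1 = 6; 6−1 = 5
i=1: 5 = 5 (b=5); 5→6: 6 = 6; 6−1 = 5
i=2: 5 = 5 (b=6); 6→7: 5 = 5; 5−1 = 4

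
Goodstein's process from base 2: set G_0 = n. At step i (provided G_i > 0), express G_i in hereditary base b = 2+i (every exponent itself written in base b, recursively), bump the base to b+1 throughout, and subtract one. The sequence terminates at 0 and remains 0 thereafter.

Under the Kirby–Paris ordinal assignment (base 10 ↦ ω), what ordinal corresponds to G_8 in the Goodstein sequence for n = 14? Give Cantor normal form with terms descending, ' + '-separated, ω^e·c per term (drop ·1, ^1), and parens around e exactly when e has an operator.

ω^(ω + 1) + ω^5·5 + ω^4·5 + ω^3·5 + ω^2·5 + ω·5 + 1

G_0=14  [base 2] 2^(2 + 1) + 2^2 + 2  →[2↦3]→  3^(3 + 1) + 3^3 + 3 = 111  −1 ⇒ G_1=110
G_1=110  [base 3] 3^(3 + 1) + 3^3 + 2  →[3↦4]→  4^(4 + 1) + 4^4 + 2 = 1282  −1 ⇒ G_2=1281
G_2=1281  [base 4] 4^(4 + 1) + 4^4 + 1  →[4↦5]→  5^(5 + 1) + 5^5 + 1 = 18751  −1 ⇒ G_3=18750
G_3=18750  [base 5] 5^(5 + 1) + 5^5  →[5↦6]→  6^(6 + 1) + 6^6 = 326592  −1 ⇒ G_4=326591
G_4=326591  [base 6] 6^(6 + 1) + 5·6^5 + 5·6^4 + 5·6^3 + 5·6^2 + 5·6 + 5  →[6↦7]→  7^(7 + 1) + 5·7^5 + 5·7^4 + 5·7^3 + 5·7^2 + 5·7 + 5 = 5862841  −1 ⇒ G_5=5862840
G_5=5862840  [base 7] 7^(7 + 1) + 5·7^5 + 5·7^4 + 5·7^3 + 5·7^2 + 5·7 + 4  →[7↦8]→  8^(8 + 1) + 5·8^5 + 5·8^4 + 5·8^3 + 5·8^2 + 5·8 + 4 = 134404972  −1 ⇒ G_6=134404971
G_6=134404971  [base 8] 8^(8 + 1) + 5·8^5 + 5·8^4 + 5·8^3 + 5·8^2 + 5·8 + 3  →[8↦9]→  9^(9 + 1) + 5·9^5 + 5·9^4 + 5·9^3 + 5·9^2 + 5·9 + 3 = 3487116549  −1 ⇒ G_7=3487116548
G_7=3487116548  [base 9] 9^(9 + 1) + 5·9^5 + 5·9^4 + 5·9^3 + 5·9^2 + 5·9 + 2  →[9↦10]→  10^(10 + 1) + 5·10^5 + 5·10^4 + 5·10^3 + 5·10^2 + 5·10 + 2 = 100000555552  −1 ⇒ G_8=100000555551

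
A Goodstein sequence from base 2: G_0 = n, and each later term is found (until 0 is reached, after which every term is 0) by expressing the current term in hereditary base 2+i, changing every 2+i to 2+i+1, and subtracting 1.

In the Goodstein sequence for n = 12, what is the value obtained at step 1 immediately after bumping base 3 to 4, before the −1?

i=0: 12 = 2^(2 + 1) + 2^2 (b=2); 2→3: 3^(3 + 1) + 3^3 = 108; 108−1 = 107
i=1: 107 = 3^(3 + 1) + 2·3^2 + 2·3 + 2 (b=3); 3→4: 4^(4 + 1) + 2·4^2 + 2·4 + 2 = 1066; 1066−1 = 1065

1066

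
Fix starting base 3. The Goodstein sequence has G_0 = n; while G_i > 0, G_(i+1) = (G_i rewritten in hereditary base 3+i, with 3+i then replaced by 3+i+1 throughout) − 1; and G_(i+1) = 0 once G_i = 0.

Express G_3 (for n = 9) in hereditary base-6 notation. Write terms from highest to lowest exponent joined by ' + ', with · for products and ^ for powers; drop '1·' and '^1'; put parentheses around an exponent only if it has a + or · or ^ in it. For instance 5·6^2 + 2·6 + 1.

3·6 + 1

[0] 9 ≡ 3^2 (base 3). Lift 4: 16. −1: 15.
[1] 15 ≡ 3·4 + 3 (base 4). Lift 5: 18. −1: 17.
[2] 17 ≡ 3·5 + 2 (base 5). Lift 6: 20. −1: 19.
[3] 19 ≡ 3·6 + 1 (base 6). Lift 7: 22. −1: 21.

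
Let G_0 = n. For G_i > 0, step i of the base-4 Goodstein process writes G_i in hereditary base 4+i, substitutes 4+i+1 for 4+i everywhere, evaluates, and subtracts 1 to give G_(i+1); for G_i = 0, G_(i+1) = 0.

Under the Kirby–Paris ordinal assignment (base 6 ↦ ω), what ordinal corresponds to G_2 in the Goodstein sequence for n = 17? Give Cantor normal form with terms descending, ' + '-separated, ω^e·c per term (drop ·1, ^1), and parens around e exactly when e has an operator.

ω·5 + 5

(0) 17|_4 = 4^2 + 1 ↦ 5^2 + 1|_5 = 26 ⇒ 25
(1) 25|_5 = 5^2 ↦ 6^2|_6 = 36 ⇒ 35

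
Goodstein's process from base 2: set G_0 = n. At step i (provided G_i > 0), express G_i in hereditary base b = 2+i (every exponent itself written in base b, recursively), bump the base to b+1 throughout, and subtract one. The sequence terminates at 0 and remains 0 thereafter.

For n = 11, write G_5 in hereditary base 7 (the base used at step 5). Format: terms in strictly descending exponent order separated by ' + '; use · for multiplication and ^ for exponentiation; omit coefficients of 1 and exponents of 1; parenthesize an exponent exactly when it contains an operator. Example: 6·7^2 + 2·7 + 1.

7^(7 + 1)

(0) 11|_2 = 2^(2 + 1) + 2 + 1 ↦ 3^(3 + 1) + 3 + 1|_3 = 85 ⇒ 84
(1) 84|_3 = 3^(3 + 1) + 3 ↦ 4^(4 + 1) + 4|_4 = 1028 ⇒ 1027
(2) 1027|_4 = 4^(4 + 1) + 3 ↦ 5^(5 + 1) + 3|_5 = 15628 ⇒ 15627
(3) 15627|_5 = 5^(5 + 1) + 2 ↦ 6^(6 + 1) + 2|_6 = 279938 ⇒ 279937
(4) 279937|_6 = 6^(6 + 1) + 1 ↦ 7^(7 + 1) + 1|_7 = 5764802 ⇒ 5764801
(5) 5764801|_7 = 7^(7 + 1) ↦ 8^(8 + 1)|_8 = 134217728 ⇒ 134217727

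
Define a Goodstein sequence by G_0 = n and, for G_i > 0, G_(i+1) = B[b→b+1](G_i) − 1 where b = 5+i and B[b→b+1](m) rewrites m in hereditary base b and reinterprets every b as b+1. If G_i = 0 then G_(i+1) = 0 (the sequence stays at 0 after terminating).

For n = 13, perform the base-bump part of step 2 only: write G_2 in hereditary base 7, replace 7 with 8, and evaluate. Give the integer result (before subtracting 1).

i=0: 13 = 2·5 + 3 (b=5); 5→6: 2·6 + 3 = 15; 15−1 = 14
i=1: 14 = 2·6 + 2 (b=6); 6→7: 2·7 + 2 = 16; 16−1 = 15
i=2: 15 = 2·7 + 1 (b=7); 7→8: 2·8 + 1 = 17; 17−1 = 16

17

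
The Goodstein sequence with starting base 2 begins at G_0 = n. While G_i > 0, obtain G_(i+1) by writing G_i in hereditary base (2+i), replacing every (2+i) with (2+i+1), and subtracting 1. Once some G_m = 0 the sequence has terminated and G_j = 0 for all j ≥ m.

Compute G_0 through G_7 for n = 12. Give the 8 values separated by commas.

12, 107, 1065, 15685, 280019, 5764910, 134217867, 3486784574

(0) 12|_2 = 2^(2 + 1) + 2^2 ↦ 3^(3 + 1) + 3^3|_3 = 108 ⇒ 107
(1) 107|_3 = 3^(3 + 1) + 2·3^2 + 2·3 + 2 ↦ 4^(4 + 1) + 2·4^2 + 2·4 + 2|_4 = 1066 ⇒ 1065
(2) 1065|_4 = 4^(4 + 1) + 2·4^2 + 2·4 + 1 ↦ 5^(5 + 1) + 2·5^2 + 2·5 + 1|_5 = 15686 ⇒ 15685
(3) 15685|_5 = 5^(5 + 1) + 2·5^2 + 2·5 ↦ 6^(6 + 1) + 2·6^2 + 2·6|_6 = 280020 ⇒ 280019
(4) 280019|_6 = 6^(6 + 1) + 2·6^2 + 6 + 5 ↦ 7^(7 + 1) + 2·7^2 + 7 + 5|_7 = 5764911 ⇒ 5764910
(5) 5764910|_7 = 7^(7 + 1) + 2·7^2 + 7 + 4 ↦ 8^(8 + 1) + 2·8^2 + 8 + 4|_8 = 134217868 ⇒ 134217867
(6) 134217867|_8 = 8^(8 + 1) + 2·8^2 + 8 + 3 ↦ 9^(9 + 1) + 2·9^2 + 9 + 3|_9 = 3486784575 ⇒ 3486784574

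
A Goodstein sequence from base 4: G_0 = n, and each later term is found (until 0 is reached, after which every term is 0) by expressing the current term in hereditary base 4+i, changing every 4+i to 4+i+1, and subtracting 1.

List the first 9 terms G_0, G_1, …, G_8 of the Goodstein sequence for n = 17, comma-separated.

17, 25, 35, 39, 43, 47, 51, 55, 59

G_0=17  [base 4] 4^2 + 1  →[4↦5]→  5^2 + 1 = 26  −1 ⇒ G_1=25
G_1=25  [base 5] 5^2  →[5↦6]→  6^2 = 36  −1 ⇒ G_2=35
G_2=35  [base 6] 5·6 + 5  →[6↦7]→  5·7 + 5 = 40  −1 ⇒ G_3=39
G_3=39  [base 7] 5·7 + 4  →[7↦8]→  5·8 + 4 = 44  −1 ⇒ G_4=43
G_4=43  [base 8] 5·8 + 3  →[8↦9]→  5·9 + 3 = 48  −1 ⇒ G_5=47
G_5=47  [base 9] 5·9 + 2  →[9↦10]→  5·10 + 2 = 52  −1 ⇒ G_6=51
G_6=51  [base 10] 5·10 + 1  →[10↦11]→  5·11 + 1 = 56  −1 ⇒ G_7=55
G_7=55  [base 11] 5·11  →[11↦12]→  5·12 = 60  −1 ⇒ G_8=59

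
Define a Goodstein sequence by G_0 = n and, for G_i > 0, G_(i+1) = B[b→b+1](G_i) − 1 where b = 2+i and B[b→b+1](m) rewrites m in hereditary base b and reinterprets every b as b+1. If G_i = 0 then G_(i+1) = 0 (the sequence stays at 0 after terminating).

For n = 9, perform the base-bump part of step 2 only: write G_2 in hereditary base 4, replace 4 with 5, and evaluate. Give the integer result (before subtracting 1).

i=0: 9 = 2^(2 + 1) + 1 (b=2); 2→3: 3^(3 + 1) + 1 = 82; 82−1 = 81
i=1: 81 = 3^(3 + 1) (b=3); 3→4: 4^(4 + 1) = 1024; 1024−1 = 1023

9843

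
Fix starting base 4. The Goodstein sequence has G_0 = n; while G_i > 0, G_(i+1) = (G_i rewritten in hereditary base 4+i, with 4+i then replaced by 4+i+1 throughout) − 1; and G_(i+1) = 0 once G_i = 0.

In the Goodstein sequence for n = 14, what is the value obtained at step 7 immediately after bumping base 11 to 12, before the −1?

[0] 14 ≡ 3·4 + 2 (base 4). Lift 5: 17. −1: 16.
[1] 16 ≡ 3·5 + 1 (base 5). Lift 6: 19. −1: 18.
[2] 18 ≡ 3·6 (base 6). Lift 7: 21. −1: 20.
[3] 20 ≡ 2·7 + 6 (base 7). Lift 8: 22. −1: 21.
[4] 21 ≡ 2·8 + 5 (base 8). Lift 9: 23. −1: 22.
[5] 22 ≡ 2·9 + 4 (base 9). Lift 10: 24. −1: 23.
[6] 23 ≡ 2·10 + 3 (base 10). Lift 11: 25. −1: 24.

26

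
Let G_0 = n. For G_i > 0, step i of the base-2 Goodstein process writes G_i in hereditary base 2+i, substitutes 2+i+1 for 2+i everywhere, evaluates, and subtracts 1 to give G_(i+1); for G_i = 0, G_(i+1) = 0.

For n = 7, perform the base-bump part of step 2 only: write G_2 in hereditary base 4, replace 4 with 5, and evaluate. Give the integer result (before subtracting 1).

3128

i=0: 7 = 2^2 + 2 + 1 (b=2); 2→3: 3^3 + 3 + 1 = 31; 31−1 = 30
i=1: 30 = 3^3 + 3 (b=3); 3→4: 4^4 + 4 = 260; 260−1 = 259
i=2: 259 = 4^4 + 3 (b=4); 4→5: 5^5 + 3 = 3128; 3128−1 = 3127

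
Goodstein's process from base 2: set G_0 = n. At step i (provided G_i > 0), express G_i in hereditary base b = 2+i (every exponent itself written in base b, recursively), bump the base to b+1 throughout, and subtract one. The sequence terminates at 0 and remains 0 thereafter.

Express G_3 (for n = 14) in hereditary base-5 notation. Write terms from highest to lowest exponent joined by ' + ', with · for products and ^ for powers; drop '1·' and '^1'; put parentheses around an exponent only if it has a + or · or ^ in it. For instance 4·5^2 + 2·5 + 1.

5^(5 + 1) + 5^5

14 —HB2→ 2^(2 + 1) + 2^2 + 2 —bump→ 3^(3 + 1) + 3^3 + 3 = 111 —(−1)→ 110
110 —HB3→ 3^(3 + 1) + 3^3 + 2 —bump→ 4^(4 + 1) + 4^4 + 2 = 1282 —(−1)→ 1281
1281 —HB4→ 4^(4 + 1) + 4^4 + 1 —bump→ 5^(5 + 1) + 5^5 + 1 = 18751 —(−1)→ 18750
18750 —HB5→ 5^(5 + 1) + 5^5 —bump→ 6^(6 + 1) + 6^6 = 326592 —(−1)→ 326591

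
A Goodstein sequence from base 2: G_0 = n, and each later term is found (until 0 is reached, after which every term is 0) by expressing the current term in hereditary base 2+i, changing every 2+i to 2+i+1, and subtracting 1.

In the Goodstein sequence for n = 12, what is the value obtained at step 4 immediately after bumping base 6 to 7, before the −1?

5764911

12 —HB2→ 2^(2 + 1) + 2^2 —bump→ 3^(3 + 1) + 3^3 = 108 —(−1)→ 107
107 —HB3→ 3^(3 + 1) + 2·3^2 + 2·3 + 2 —bump→ 4^(4 + 1) + 2·4^2 + 2·4 + 2 = 1066 —(−1)→ 1065
1065 —HB4→ 4^(4 + 1) + 2·4^2 + 2·4 + 1 —bump→ 5^(5 + 1) + 2·5^2 + 2·5 + 1 = 15686 —(−1)→ 15685
15685 —HB5→ 5^(5 + 1) + 2·5^2 + 2·5 —bump→ 6^(6 + 1) + 2·6^2 + 2·6 = 280020 —(−1)→ 280019
280019 —HB6→ 6^(6 + 1) + 2·6^2 + 6 + 5 —bump→ 7^(7 + 1) + 2·7^2 + 7 + 5 = 5764911 —(−1)→ 5764910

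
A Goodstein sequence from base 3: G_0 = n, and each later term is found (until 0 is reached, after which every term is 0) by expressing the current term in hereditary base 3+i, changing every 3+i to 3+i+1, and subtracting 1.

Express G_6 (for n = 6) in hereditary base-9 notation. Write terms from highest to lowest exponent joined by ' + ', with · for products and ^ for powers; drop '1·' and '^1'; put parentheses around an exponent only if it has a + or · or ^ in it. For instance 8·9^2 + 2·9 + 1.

6

[0] 6 ≡ 2·3 (base 3). Lift 4: 8. −1: 7.
[1] 7 ≡ 4 + 3 (base 4). Lift 5: 8. −1: 7.
[2] 7 ≡ 5 + 2 (base 5). Lift 6: 8. −1: 7.
[3] 7 ≡ 6 + 1 (base 6). Lift 7: 8. −1: 7.
[4] 7 ≡ 7 (base 7). Lift 8: 8. −1: 7.
[5] 7 ≡ 7 (base 8). Lift 9: 7. −1: 6.
[6] 6 ≡ 6 (base 9). Lift 10: 6. −1: 5.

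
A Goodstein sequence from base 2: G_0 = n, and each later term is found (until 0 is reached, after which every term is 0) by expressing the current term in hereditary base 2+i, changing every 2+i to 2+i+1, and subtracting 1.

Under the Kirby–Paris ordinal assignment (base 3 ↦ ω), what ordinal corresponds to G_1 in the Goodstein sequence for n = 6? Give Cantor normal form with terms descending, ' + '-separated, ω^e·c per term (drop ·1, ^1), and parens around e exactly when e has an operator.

G_0 = 6. HB_2(6) = 2^2 + 2. Bump = 30. G_1 = 29.
G_1 = 29. HB_3(29) = 3^3 + 2. Bump = 258. G_2 = 257.

ω^ω + 2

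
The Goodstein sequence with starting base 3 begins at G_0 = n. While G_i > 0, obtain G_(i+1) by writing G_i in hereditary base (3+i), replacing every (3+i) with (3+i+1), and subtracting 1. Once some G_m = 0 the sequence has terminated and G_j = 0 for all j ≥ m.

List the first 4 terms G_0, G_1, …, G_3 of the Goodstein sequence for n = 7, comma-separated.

7, 8, 9, 9

i=0: 7 = 2·3 + 1 (b=3); 3→4: 2·4 + 1 = 9; 9−1 = 8
i=1: 8 = 2·4 (b=4); 4→5: 2·5 = 10; 10−1 = 9
i=2: 9 = 5 + 4 (b=5); 5→6: 6 + 4 = 10; 10−1 = 9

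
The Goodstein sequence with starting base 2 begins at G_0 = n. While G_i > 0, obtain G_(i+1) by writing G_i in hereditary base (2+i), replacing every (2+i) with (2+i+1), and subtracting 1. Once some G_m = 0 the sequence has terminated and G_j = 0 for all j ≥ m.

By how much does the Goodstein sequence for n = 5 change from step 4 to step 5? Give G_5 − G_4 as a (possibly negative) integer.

422

G_0 = 5. HB_2(5) = 2^2 + 1. Bump = 28. G_1 = 27.
G_1 = 27. HB_3(27) = 3^3. Bump = 256. G_2 = 255.
G_2 = 255. HB_4(255) = 3·4^3 + 3·4^2 + 3·4 + 3. Bump = 468. G_3 = 467.
G_3 = 467. HB_5(467) = 3·5^3 + 3·5^2 + 3·5 + 2. Bump = 776. G_4 = 775.
G_4 = 775. HB_6(775) = 3·6^3 + 3·6^2 + 3·6 + 1. Bump = 1198. G_5 = 1197.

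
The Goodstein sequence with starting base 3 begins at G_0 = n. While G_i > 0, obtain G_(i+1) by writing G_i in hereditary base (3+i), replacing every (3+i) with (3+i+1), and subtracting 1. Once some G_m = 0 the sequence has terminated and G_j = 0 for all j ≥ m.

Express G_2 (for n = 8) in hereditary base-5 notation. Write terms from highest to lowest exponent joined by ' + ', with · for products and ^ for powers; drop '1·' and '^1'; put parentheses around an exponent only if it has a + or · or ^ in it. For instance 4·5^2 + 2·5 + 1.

base 3: 8 = 2·3 + 2; at 4: 2·4 + 2 = 10; next = 9
base 4: 9 = 2·4 + 1; at 5: 2·5 + 1 = 11; next = 10
base 5: 10 = 2·5; at 6: 2·6 = 12; next = 11

2·5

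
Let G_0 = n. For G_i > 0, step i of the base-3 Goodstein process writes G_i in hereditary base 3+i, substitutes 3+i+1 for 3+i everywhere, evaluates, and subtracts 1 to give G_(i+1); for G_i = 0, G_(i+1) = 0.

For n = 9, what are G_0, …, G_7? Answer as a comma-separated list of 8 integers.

(0) 9|_3 = 3^2 ↦ 4^2|_4 = 16 ⇒ 15
(1) 15|_4 = 3·4 + 3 ↦ 3·5 + 3|_5 = 18 ⇒ 17
(2) 17|_5 = 3·5 + 2 ↦ 3·6 + 2|_6 = 20 ⇒ 19
(3) 19|_6 = 3·6 + 1 ↦ 3·7 + 1|_7 = 22 ⇒ 21
(4) 21|_7 = 3·7 ↦ 3·8|_8 = 24 ⇒ 23
(5) 23|_8 = 2·8 + 7 ↦ 2·9 + 7|_9 = 25 ⇒ 24
(6) 24|_9 = 2·9 + 6 ↦ 2·10 + 6|_10 = 26 ⇒ 25

9, 15, 17, 19, 21, 23, 24, 25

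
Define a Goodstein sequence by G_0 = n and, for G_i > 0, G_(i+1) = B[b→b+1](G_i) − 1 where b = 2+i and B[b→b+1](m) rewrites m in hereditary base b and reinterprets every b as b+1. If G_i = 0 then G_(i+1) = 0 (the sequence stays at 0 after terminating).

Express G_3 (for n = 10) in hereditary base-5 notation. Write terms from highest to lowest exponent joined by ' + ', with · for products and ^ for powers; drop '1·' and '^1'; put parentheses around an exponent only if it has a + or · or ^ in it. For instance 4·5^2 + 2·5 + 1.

5^(5 + 1)

(0) 10|_2 = 2^(2 + 1) + 2 ↦ 3^(3 + 1) + 3|_3 = 84 ⇒ 83
(1) 83|_3 = 3^(3 + 1) + 2 ↦ 4^(4 + 1) + 2|_4 = 1026 ⇒ 1025
(2) 1025|_4 = 4^(4 + 1) + 1 ↦ 5^(5 + 1) + 1|_5 = 15626 ⇒ 15625
(3) 15625|_5 = 5^(5 + 1) ↦ 6^(6 + 1)|_6 = 279936 ⇒ 279935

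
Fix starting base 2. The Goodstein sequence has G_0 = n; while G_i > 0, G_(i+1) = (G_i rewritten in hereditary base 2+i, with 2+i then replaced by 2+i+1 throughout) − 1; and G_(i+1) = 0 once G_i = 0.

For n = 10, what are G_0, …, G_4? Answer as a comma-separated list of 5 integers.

[0] 10 ≡ 2^(2 + 1) + 2 (base 2). Lift 3: 84. −1: 83.
[1] 83 ≡ 3^(3 + 1) + 2 (base 3). Lift 4: 1026. −1: 1025.
[2] 1025 ≡ 4^(4 + 1) + 1 (base 4). Lift 5: 15626. −1: 15625.
[3] 15625 ≡ 5^(5 + 1) (base 5). Lift 6: 279936. −1: 279935.

10, 83, 1025, 15625, 279935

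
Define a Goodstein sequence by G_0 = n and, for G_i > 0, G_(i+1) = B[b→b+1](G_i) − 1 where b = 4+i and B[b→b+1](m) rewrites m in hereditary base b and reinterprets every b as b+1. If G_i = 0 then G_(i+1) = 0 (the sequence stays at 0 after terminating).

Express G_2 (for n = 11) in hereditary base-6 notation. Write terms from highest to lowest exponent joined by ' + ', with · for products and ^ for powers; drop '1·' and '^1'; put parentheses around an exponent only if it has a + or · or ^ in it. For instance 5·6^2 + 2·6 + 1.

11 —HB4→ 2·4 + 3 —bump→ 2·5 + 3 = 13 —(−1)→ 12
12 —HB5→ 2·5 + 2 —bump→ 2·6 + 2 = 14 —(−1)→ 13
13 —HB6→ 2·6 + 1 —bump→ 2·7 + 1 = 15 —(−1)→ 14

2·6 + 1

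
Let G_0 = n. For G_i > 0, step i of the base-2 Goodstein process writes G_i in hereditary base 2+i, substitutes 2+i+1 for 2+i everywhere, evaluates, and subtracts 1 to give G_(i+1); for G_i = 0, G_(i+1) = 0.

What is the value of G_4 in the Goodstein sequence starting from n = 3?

1

G_0 = 3. HB_2(3) = 2 + 1. Bump = 4. G_1 = 3.
G_1 = 3. HB_3(3) = 3. Bump = 4. G_2 = 3.
G_2 = 3. HB_4(3) = 3. Bump = 3. G_3 = 2.
G_3 = 2. HB_5(2) = 2. Bump = 2. G_4 = 1.
G_4 = 1. HB_6(1) = 1. Bump = 1. G_5 = 0.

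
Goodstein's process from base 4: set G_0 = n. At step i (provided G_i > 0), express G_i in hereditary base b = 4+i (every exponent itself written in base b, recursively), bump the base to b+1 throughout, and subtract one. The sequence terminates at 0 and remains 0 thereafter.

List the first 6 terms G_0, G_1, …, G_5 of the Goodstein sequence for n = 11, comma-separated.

(0) 11|_4 = 2·4 + 3 ↦ 2·5 + 3|_5 = 13 ⇒ 12
(1) 12|_5 = 2·5 + 2 ↦ 2·6 + 2|_6 = 14 ⇒ 13
(2) 13|_6 = 2·6 + 1 ↦ 2·7 + 1|_7 = 15 ⇒ 14
(3) 14|_7 = 2·7 ↦ 2·8|_8 = 16 ⇒ 15
(4) 15|_8 = 8 + 7 ↦ 9 + 7|_9 = 16 ⇒ 15

11, 12, 13, 14, 15, 15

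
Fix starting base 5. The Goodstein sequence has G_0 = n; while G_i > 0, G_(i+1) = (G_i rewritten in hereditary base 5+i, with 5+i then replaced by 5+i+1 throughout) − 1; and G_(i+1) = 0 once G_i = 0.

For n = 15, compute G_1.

17

i=0: 15 = 3·5 (b=5); 5→6: 3·6 = 18; 18−1 = 17
i=1: 17 = 2·6 + 5 (b=6); 6→7: 2·7 + 5 = 19; 19−1 = 18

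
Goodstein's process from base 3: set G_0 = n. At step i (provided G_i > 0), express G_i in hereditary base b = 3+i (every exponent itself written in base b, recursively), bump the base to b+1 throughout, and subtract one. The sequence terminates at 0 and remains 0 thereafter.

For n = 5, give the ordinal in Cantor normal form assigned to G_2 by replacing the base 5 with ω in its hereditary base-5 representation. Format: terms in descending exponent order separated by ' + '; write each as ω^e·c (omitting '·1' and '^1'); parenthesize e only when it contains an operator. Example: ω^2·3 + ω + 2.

[0] 5 ≡ 3 + 2 (base 3). Lift 4: 6. −1: 5.
[1] 5 ≡ 4 + 1 (base 4). Lift 5: 6. −1: 5.
[2] 5 ≡ 5 (base 5). Lift 6: 6. −1: 5.

ω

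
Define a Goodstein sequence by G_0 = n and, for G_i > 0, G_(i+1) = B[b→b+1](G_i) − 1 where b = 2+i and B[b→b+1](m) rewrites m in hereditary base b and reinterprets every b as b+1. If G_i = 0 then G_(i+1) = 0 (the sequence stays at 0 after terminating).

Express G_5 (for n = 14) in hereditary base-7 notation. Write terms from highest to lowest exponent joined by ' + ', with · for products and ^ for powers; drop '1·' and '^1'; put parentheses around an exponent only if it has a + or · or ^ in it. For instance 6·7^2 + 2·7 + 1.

7^(7 + 1) + 5·7^5 + 5·7^4 + 5·7^3 + 5·7^2 + 5·7 + 4

[0] 14 ≡ 2^(2 + 1) + 2^2 + 2 (base 2). Lift 3: 111. −1: 110.
[1] 110 ≡ 3^(3 + 1) + 3^3 + 2 (base 3). Lift 4: 1282. −1: 1281.
[2] 1281 ≡ 4^(4 + 1) + 4^4 + 1 (base 4). Lift 5: 18751. −1: 18750.
[3] 18750 ≡ 5^(5 + 1) + 5^5 (base 5). Lift 6: 326592. −1: 326591.
[4] 326591 ≡ 6^(6 + 1) + 5·6^5 + 5·6^4 + 5·6^3 + 5·6^2 + 5·6 + 5 (base 6). Lift 7: 5862841. −1: 5862840.
[5] 5862840 ≡ 7^(7 + 1) + 5·7^5 + 5·7^4 + 5·7^3 + 5·7^2 + 5·7 + 4 (base 7). Lift 8: 134404972. −1: 134404971.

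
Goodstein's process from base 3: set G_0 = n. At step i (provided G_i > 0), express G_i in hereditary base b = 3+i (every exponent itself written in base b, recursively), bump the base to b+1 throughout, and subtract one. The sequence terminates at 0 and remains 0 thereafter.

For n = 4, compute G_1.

4

4 —HB3→ 3 + 1 —bump→ 4 + 1 = 5 —(−1)→ 4
4 —HB4→ 4 —bump→ 5 = 5 —(−1)→ 4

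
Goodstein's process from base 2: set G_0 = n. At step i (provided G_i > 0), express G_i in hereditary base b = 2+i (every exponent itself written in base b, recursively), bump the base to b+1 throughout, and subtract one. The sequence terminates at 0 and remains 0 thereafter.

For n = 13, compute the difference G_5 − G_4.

step 0: 13 = 2^(2 + 1) + 2^2 + 1; sub 3 for 2: 3^(3 + 1) + 3^3 + 1; = 109; G_1 = 109−1 = 108
step 1: 108 = 3^(3 + 1) + 3^3; sub 4 for 3: 4^(4 + 1) + 4^4; = 1280; G_2 = 1280−1 = 1279
step 2: 1279 = 4^(4 + 1) + 3·4^3 + 3·4^2 + 3·4 + 3; sub 5 for 4: 5^(5 + 1) + 3·5^3 + 3·5^2 + 3·5 + 3; = 16093; G_3 = 16093−1 = 16092
step 3: 16092 = 5^(5 + 1) + 3·5^3 + 3·5^2 + 3·5 + 2; sub 6 for 5: 6^(6 + 1) + 3·6^3 + 3·6^2 + 3·6 + 2; = 280712; G_4 = 280712−1 = 280711
step 4: 280711 = 6^(6 + 1) + 3·6^3 + 3·6^2 + 3·6 + 1; sub 7 for 6: 7^(7 + 1) + 3·7^3 + 3·7^2 + 3·7 + 1; = 5765999; G_5 = 5765999−1 = 5765998

5485287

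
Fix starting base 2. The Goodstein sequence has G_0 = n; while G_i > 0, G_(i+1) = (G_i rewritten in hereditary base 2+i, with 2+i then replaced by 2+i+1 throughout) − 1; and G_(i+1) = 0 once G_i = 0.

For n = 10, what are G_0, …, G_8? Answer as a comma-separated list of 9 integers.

(0) 10|_2 = 2^(2 + 1) + 2 ↦ 3^(3 + 1) + 3|_3 = 84 ⇒ 83
(1) 83|_3 = 3^(3 + 1) + 2 ↦ 4^(4 + 1) + 2|_4 = 1026 ⇒ 1025
(2) 1025|_4 = 4^(4 + 1) + 1 ↦ 5^(5 + 1) + 1|_5 = 15626 ⇒ 15625
(3) 15625|_5 = 5^(5 + 1) ↦ 6^(6 + 1)|_6 = 279936 ⇒ 279935
(4) 279935|_6 = 5·6^6 + 5·6^5 + 5·6^4 + 5·6^3 + 5·6^2 + 5·6 + 5 ↦ 5·7^7 + 5·7^5 + 5·7^4 + 5·7^3 + 5·7^2 + 5·7 + 5|_7 = 4215755 ⇒ 4215754
(5) 4215754|_7 = 5·7^7 + 5·7^5 + 5·7^4 + 5·7^3 + 5·7^2 + 5·7 + 4 ↦ 5·8^8 + 5·8^5 + 5·8^4 + 5·8^3 + 5·8^2 + 5·8 + 4|_8 = 84073324 ⇒ 84073323
(6) 84073323|_8 = 5·8^8 + 5·8^5 + 5·8^4 + 5·8^3 + 5·8^2 + 5·8 + 3 ↦ 5·9^9 + 5·9^5 + 5·9^4 + 5·9^3 + 5·9^2 + 5·9 + 3|_9 = 1937434593 ⇒ 1937434592
(7) 1937434592|_9 = 5·9^9 + 5·9^5 + 5·9^4 + 5·9^3 + 5·9^2 + 5·9 + 2 ↦ 5·10^10 + 5·10^5 + 5·10^4 + 5·10^3 + 5·10^2 + 5·10 + 2|_10 = 50000555552 ⇒ 50000555551

10, 83, 1025, 15625, 279935, 4215754, 84073323, 1937434592, 50000555551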